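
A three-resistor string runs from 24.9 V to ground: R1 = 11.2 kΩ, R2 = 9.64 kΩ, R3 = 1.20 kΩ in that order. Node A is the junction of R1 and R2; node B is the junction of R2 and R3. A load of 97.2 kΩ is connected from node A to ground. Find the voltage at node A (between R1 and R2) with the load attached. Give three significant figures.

Below node A the series string R2+R3 = 10.84 kΩ sits in parallel with the 97.2 kΩ load: 9.752 kΩ.
V_A = 24.9 × 9.752/(11.2 + 9.752) = 11.6 V.

V ≈ 11.6 V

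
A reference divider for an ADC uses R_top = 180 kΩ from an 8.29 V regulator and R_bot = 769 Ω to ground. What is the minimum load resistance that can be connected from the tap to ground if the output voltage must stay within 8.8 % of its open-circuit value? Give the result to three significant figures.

Output resistance R_th = R_top‖R_bot = (180000 × 769)/180800 = 765.7 Ω.
The fractional drop is R_th/(R_th + R_L); requiring this ≤ 0.0880 gives R_L ≥ R_th(1/0.0880 − 1) = 765.7 × 10.36 = 7.94 kΩ.

R_L(min) ≈ 7.94 kΩ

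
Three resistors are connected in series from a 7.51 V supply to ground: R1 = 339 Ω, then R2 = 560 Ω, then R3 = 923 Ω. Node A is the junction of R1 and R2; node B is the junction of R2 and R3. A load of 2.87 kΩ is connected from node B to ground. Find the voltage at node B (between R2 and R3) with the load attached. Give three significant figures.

At node B, R3 is in parallel with the load: R3‖R_L = 698.4 Ω.
Below node A the resistance is R2 + (R3‖R_L) = 1258 Ω, so V_A = 7.51 × 1258/1597 = 5.916 V.
Then V_B = V_A × (R3‖R_L)/(R2 + R3‖R_L) = 5.916 × 698.4/1258 = 3.28 V.

V ≈ 3.28 V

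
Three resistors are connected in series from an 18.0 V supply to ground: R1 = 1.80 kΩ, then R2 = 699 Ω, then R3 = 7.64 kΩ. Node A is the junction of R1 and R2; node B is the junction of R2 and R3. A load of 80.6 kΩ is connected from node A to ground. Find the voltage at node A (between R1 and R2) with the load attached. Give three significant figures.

V ≈ 14.5 V

Below node A the series string R2+R3 = 8339 Ω sits in parallel with the 80600 Ω load: 7557 Ω.
V_A = 18.0 × 7557/(1800 + 7557) = 14.5 V.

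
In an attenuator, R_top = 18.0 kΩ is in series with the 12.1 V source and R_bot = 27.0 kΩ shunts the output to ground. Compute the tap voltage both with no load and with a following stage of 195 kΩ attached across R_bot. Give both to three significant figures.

Unloaded: 7.26 V; loaded: 6.88 V

Open-circuit: V = 12.1 × 27.0/(18.0 + 27.0) = 7.26 V.
With the load, R_bot becomes R_bot‖R_L = 23.72 kΩ, so V = 12.1 × 23.72/41.72 = 6.88 V.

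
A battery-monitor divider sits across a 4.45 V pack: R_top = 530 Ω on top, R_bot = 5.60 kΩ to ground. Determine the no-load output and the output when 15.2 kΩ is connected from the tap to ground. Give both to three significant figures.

Unloaded: 4.07 V; loaded: 3.94 V

Open-circuit: V = 4.45 × 5600/(530 + 5600) = 4.07 V.
With the load, R_bot becomes R_bot‖R_L = 4092 Ω, so V = 4.45 × 4092/4622 = 3.94 V.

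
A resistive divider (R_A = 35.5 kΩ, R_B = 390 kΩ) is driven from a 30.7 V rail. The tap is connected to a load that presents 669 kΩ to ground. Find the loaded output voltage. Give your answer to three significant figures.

The load sits in parallel with R_B: R_B‖R_L = (390 × 669) / (390 + 669) = 246.4 kΩ.
V_out = 30.7 × 246.4 / (35.5 + 246.4) = 30.7 × 246.4/281.9 = 26.8 V.

V_out ≈ 26.8 V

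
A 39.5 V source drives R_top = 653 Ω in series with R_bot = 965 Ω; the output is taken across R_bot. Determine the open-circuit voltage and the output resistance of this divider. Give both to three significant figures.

V_th is the open-circuit tap voltage: 39.5 × 965/(653 + 965) = 23.6 V.
With the supply zeroed, R_top and R_bot appear in parallel from the tap: R_th = R_top‖R_bot = (653 × 965)/1618 = 389 Ω.

V_th = 23.6 V, R_th = 389 Ω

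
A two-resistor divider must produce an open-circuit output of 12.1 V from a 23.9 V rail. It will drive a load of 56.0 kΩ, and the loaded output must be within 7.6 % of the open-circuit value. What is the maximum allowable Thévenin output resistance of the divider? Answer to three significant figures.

R_th ≤ 4.61 kΩ

Loading drop = R_th/(R_th + R_L) ≤ 0.0760, so R_th ≤ R_L · ε/(1−ε) = 56.0 kΩ × 0.0760/0.9240 = 4.61 kΩ.
(Any R1, R2 with R2/(R1+R2) = 0.506 and R1‖R2 ≤ 4.61 kΩ will meet the spec.)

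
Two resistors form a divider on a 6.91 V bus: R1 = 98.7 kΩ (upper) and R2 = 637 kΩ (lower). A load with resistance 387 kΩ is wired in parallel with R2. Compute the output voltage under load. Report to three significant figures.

V_out ≈ 4.90 V

The load sits in parallel with R2: R2‖R_L = (637 × 387) / (637 + 387) = 240.7 kΩ.
V_out = 6.91 × 240.7 / (98.7 + 240.7) = 6.91 × 240.7/339.4 = 4.90 V.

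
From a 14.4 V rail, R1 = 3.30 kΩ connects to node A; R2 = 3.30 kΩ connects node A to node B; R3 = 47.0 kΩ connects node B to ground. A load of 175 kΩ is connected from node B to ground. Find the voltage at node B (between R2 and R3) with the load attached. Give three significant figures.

At node B, R3 is in parallel with the load: R3‖R_L = 37.05 kΩ.
Below node A the resistance is R2 + (R3‖R_L) = 40.35 kΩ, so V_A = 14.4 × 40.35/43.65 = 13.31 V.
Then V_B = V_A × (R3‖R_L)/(R2 + R3‖R_L) = 13.31 × 37.05/40.35 = 12.2 V.

V ≈ 12.2 V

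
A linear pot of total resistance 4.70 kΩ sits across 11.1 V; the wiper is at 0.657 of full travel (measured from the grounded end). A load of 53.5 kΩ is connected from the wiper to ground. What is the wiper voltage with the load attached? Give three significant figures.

V ≈ 7.15 V

The wiper splits the pot into (1−α)R = 1.612 kΩ above and αR = 3.088 kΩ below.
Lower section ‖ load = 2.919 kΩ.
V_wiper = 11.1 × 2.919/(1.612 + 2.919) = 7.15 V.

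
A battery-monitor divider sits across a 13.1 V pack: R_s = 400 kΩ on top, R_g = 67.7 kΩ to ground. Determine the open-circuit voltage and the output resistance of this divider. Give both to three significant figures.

V_th = 1.90 V, R_th = 57.9 kΩ

V_th is the open-circuit tap voltage: 13.1 × 67.7/(400 + 67.7) = 1.90 V.
With the supply zeroed, R_s and R_g appear in parallel from the tap: R_th = R_s‖R_g = (400 × 67.7)/467.7 = 57.9 kΩ.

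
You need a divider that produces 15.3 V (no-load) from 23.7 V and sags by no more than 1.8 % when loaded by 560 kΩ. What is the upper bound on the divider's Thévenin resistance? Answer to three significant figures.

R_th ≤ 10.3 kΩ

Loading drop = R_th/(R_th + R_L) ≤ 0.0180, so R_th ≤ R_L · ε/(1−ε) = 560 kΩ × 0.0180/0.9820 = 10.3 kΩ.
(Any R1, R2 with R2/(R1+R2) = 0.646 and R1‖R2 ≤ 10.3 kΩ will meet the spec.)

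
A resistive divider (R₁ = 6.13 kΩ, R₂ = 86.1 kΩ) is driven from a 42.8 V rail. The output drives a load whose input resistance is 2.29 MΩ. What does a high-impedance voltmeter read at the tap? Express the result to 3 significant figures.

The load sits in parallel with R₂: R₂‖R_L = (86.1 × 2290) / (86.1 + 2290) = 82.98 kΩ.
V_out = 42.8 × 82.98 / (6.13 + 82.98) = 42.8 × 82.98/89.11 = 39.9 V.

V_out ≈ 39.9 V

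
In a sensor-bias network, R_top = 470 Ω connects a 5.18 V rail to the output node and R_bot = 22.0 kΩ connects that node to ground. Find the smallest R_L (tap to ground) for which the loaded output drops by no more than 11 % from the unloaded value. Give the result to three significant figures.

Output resistance R_th = R_top‖R_bot = (470 × 22000)/22470 = 460.2 Ω.
The fractional drop is R_th/(R_th + R_L); requiring this ≤ 0.110 gives R_L ≥ R_th(1/0.110 − 1) = 460.2 × 8.091 = 3.72 kΩ.

R_L(min) ≈ 3.72 kΩ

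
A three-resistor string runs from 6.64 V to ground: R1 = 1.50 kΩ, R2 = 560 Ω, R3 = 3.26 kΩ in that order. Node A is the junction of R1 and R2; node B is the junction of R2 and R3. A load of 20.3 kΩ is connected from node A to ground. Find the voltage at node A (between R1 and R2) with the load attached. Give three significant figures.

Below node A the series string R2+R3 = 3820 Ω sits in parallel with the 20300 Ω load: 3215 Ω.
V_A = 6.64 × 3215/(1500 + 3215) = 4.53 V.

V ≈ 4.53 V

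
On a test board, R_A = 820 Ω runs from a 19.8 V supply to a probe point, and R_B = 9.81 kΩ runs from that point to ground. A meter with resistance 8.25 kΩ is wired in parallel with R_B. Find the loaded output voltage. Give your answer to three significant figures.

The load sits in parallel with R_B: R_B‖R_L = (9810 × 8250) / (9810 + 8250) = 4481 Ω.
V_out = 19.8 × 4481 / (820 + 4481) = 19.8 × 4481/5301 = 16.7 V.

V_out ≈ 16.7 V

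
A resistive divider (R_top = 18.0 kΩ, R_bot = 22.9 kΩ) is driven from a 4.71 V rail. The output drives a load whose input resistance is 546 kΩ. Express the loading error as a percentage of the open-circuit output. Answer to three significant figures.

1.81 %

The divider's output (Thévenin) resistance is R_top‖R_bot = 10.08 kΩ.
Fractional drop under load = R_th/(R_th + R_L) = 10.08 / (10.08 + 546) = 0.01812.
So the output falls by 1.81 %.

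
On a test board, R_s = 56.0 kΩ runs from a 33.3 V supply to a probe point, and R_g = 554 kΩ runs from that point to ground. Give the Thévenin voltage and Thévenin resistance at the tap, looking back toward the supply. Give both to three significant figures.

V_th = 30.2 V, R_th = 50.9 kΩ

V_th is the open-circuit tap voltage: 33.3 × 554/(56.0 + 554) = 30.2 V.
With the supply zeroed, R_s and R_g appear in parallel from the tap: R_th = R_s‖R_g = (56.0 × 554)/610.0 = 50.9 kΩ.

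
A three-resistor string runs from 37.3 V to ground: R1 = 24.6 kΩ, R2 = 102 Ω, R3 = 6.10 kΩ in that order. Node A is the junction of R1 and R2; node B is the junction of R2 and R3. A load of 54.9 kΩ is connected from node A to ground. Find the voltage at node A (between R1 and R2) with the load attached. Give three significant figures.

Below node A the series string R2+R3 = 6202 Ω sits in parallel with the 54900 Ω load: 5572 Ω.
V_A = 37.3 × 5572/(24600 + 5572) = 6.89 V.

V ≈ 6.89 V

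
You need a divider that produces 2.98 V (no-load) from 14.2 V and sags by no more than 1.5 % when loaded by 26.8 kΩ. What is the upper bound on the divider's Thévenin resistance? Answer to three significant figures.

R_th ≤ 408 Ω

Loading drop = R_th/(R_th + R_L) ≤ 0.0150, so R_th ≤ R_L · ε/(1−ε) = 26.8 kΩ × 0.0150/0.9850 = 408 Ω.
(Any R1, R2 with R2/(R1+R2) = 0.210 and R1‖R2 ≤ 408 Ω will meet the spec.)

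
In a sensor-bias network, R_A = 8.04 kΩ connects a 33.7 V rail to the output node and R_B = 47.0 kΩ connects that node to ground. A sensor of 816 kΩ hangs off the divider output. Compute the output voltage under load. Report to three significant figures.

V_out ≈ 28.5 V

The load sits in parallel with R_B: R_B‖R_L = (47.0 × 816) / (47.0 + 816) = 44.44 kΩ.
V_out = 33.7 × 44.44 / (8.04 + 44.44) = 33.7 × 44.44/52.48 = 28.5 V.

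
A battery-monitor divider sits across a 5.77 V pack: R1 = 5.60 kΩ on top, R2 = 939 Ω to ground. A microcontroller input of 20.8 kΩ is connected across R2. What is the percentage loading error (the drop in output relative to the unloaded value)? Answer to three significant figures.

The divider's output (Thévenin) resistance is R1‖R2 = 804.2 Ω.
Fractional drop under load = R_th/(R_th + R_L) = 804.2 / (804.2 + 20800) = 0.03722.
So the output falls by 3.72 %.

3.72 %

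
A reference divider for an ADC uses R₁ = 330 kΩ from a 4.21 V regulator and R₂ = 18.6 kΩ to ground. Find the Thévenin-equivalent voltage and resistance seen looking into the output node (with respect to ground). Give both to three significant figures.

V_th is the open-circuit tap voltage: 4.21 × 18.6/(330 + 18.6) = 0.225 V.
With the supply zeroed, R₁ and R₂ appear in parallel from the tap: R_th = R₁‖R₂ = (330 × 18.6)/348.6 = 17.6 kΩ.

V_th = 0.225 V, R_th = 17.6 kΩ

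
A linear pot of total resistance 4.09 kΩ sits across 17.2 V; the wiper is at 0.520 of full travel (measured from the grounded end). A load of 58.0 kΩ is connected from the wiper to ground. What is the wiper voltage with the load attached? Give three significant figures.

V ≈ 8.79 V

The wiper splits the pot into (1−α)R = 1.963 kΩ above and αR = 2.127 kΩ below.
Lower section ‖ load = 2.052 kΩ.
V_wiper = 17.2 × 2.052/(1.963 + 2.052) = 8.79 V.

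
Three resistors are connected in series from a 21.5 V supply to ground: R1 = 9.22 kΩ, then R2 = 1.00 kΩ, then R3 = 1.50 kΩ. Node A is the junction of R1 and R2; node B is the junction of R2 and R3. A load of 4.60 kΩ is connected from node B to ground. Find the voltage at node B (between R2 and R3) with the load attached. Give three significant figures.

At node B, R3 is in parallel with the load: R3‖R_L = 1.131 kΩ.
Below node A the resistance is R2 + (R3‖R_L) = 2.131 kΩ, so V_A = 21.5 × 2.131/11.35 = 4.037 V.
Then V_B = V_A × (R3‖R_L)/(R2 + R3‖R_L) = 4.037 × 1.131/2.131 = 2.14 V.

V ≈ 2.14 V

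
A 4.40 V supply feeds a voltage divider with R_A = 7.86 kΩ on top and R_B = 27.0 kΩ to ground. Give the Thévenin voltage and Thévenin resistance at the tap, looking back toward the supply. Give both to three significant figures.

V_th is the open-circuit tap voltage: 4.40 × 27.0/(7.86 + 27.0) = 3.41 V.
With the supply zeroed, R_A and R_B appear in parallel from the tap: R_th = R_A‖R_B = (7.86 × 27.0)/34.86 = 6.09 kΩ.

V_th = 3.41 V, R_th = 6.09 kΩ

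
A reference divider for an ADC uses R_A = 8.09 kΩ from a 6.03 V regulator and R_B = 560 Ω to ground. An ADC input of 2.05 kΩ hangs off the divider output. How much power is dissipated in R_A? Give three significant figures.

P ≈ 4.04 mW

Total resistance from the source is R_A + (R_B‖R_L) = 8530 Ω, so I = 6.03/8530 Ω = 0.7069 mA.
P = I²·R_A = (0.7069 mA)² × 8.09 kΩ = 4.04 mW.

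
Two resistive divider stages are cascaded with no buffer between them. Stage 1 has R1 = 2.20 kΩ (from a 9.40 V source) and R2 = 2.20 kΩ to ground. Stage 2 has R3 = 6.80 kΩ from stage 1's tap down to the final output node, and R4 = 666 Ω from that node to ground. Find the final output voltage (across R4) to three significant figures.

Stage 2 presents R3+R4 = 7466 Ω as a load on stage 1's tap.
Stage 1's lower leg becomes R2‖(R3+R4) = 1699 Ω, so V_mid = 9.40 × 1699/3899 = 4.096 V.
Stage 2 is itself unloaded: V_out = V_mid × R4/(R3+R4) = 4.096 × 666/7466 = 0.365 V.

V_out ≈ 0.365 V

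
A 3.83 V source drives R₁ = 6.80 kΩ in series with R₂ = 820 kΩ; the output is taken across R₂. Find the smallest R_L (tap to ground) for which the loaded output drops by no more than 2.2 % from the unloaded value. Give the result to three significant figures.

R_L(min) ≈ 300 kΩ

Output resistance R_th = R₁‖R₂ = (6.80 × 820)/826.8 = 6.744 kΩ.
The fractional drop is R_th/(R_th + R_L); requiring this ≤ 0.0220 gives R_L ≥ R_th(1/0.0220 − 1) = 6.744 × 44.45 = 300 kΩ.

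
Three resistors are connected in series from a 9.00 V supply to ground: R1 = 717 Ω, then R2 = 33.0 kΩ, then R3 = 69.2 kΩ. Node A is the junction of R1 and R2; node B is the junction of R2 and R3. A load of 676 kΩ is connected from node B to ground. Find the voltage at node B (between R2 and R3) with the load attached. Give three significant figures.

V ≈ 5.86 V

At node B, R3 is in parallel with the load: R3‖R_L = 62770 Ω.
Below node A the resistance is R2 + (R3‖R_L) = 95770 Ω, so V_A = 9.00 × 95770/96490 = 8.933 V.
Then V_B = V_A × (R3‖R_L)/(R2 + R3‖R_L) = 8.933 × 62770/95770 = 5.86 V.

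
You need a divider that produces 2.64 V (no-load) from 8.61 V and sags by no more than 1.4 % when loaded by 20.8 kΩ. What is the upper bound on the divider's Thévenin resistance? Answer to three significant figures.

Loading drop = R_th/(R_th + R_L) ≤ 0.0140, so R_th ≤ R_L · ε/(1−ε) = 20.8 kΩ × 0.0140/0.9860 = 295 Ω.
(Any R1, R2 with R2/(R1+R2) = 0.307 and R1‖R2 ≤ 295 Ω will meet the spec.)

R_th ≤ 295 Ω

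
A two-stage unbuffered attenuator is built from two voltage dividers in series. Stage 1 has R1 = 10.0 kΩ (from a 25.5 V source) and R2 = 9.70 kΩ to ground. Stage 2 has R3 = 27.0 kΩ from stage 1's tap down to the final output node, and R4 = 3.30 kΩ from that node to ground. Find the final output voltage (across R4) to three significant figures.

Stage 2 presents R3+R4 = 30.30 kΩ as a load on stage 1's tap.
Stage 1's lower leg becomes R2‖(R3+R4) = 7.348 kΩ, so V_mid = 25.5 × 7.348/17.35 = 10.80 V.
Stage 2 is itself unloaded: V_out = V_mid × R4/(R3+R4) = 10.80 × 3.30/30.30 = 1.18 V.

V_out ≈ 1.18 V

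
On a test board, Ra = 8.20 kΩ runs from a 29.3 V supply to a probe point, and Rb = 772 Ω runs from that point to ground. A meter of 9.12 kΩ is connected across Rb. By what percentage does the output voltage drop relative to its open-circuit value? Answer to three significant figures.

7.18 %

The divider's output (Thévenin) resistance is Ra‖Rb = 705.6 Ω.
Fractional drop under load = R_th/(R_th + R_L) = 705.6 / (705.6 + 9120) = 0.07181.
So the output falls by 7.18 %.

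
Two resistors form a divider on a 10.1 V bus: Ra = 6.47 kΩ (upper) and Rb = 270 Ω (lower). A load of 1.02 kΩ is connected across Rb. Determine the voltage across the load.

The load sits in parallel with Rb: Rb‖R_L = (270 × 1020) / (270 + 1020) = 213.5 Ω.
V_out = 10.1 × 213.5 / (6470 + 213.5) = 10.1 × 213.5/6683 = 0.323 V.

V_out ≈ 0.323 V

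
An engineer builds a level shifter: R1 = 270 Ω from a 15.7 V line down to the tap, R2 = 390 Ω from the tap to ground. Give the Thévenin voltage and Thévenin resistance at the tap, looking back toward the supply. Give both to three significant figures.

V_th is the open-circuit tap voltage: 15.7 × 390/(270 + 390) = 9.28 V.
With the supply zeroed, R1 and R2 appear in parallel from the tap: R_th = R1‖R2 = (270 × 390)/660.0 = 160 Ω.

V_th = 9.28 V, R_th = 160 Ω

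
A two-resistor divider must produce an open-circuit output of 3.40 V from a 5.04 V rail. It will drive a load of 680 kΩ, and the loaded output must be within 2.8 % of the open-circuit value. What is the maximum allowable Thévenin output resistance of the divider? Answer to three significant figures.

R_th ≤ 19.6 kΩ

Loading drop = R_th/(R_th + R_L) ≤ 0.0280, so R_th ≤ R_L · ε/(1−ε) = 680 kΩ × 0.0280/0.9720 = 19.6 kΩ.
(Any R1, R2 with R2/(R1+R2) = 0.675 and R1‖R2 ≤ 19.6 kΩ will meet the spec.)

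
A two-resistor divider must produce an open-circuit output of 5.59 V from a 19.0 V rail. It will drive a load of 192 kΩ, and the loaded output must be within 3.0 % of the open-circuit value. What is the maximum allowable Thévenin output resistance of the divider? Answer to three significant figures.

Loading drop = R_th/(R_th + R_L) ≤ 0.0300, so R_th ≤ R_L · ε/(1−ε) = 192 kΩ × 0.0300/0.9700 = 5.94 kΩ.
(Any R1, R2 with R2/(R1+R2) = 0.294 and R1‖R2 ≤ 5.94 kΩ will meet the spec.)

R_th ≤ 5.94 kΩ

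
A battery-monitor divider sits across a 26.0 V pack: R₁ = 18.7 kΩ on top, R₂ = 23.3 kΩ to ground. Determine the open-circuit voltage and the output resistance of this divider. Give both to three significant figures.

V_th = 14.4 V, R_th = 10.4 kΩ

V_th is the open-circuit tap voltage: 26.0 × 23.3/(18.7 + 23.3) = 14.4 V.
With the supply zeroed, R₁ and R₂ appear in parallel from the tap: R_th = R₁‖R₂ = (18.7 × 23.3)/42.00 = 10.4 kΩ.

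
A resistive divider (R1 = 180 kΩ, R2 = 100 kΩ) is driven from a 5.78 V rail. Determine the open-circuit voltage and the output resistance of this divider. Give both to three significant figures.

V_th = 2.06 V, R_th = 64.3 kΩ

V_th is the open-circuit tap voltage: 5.78 × 100/(180 + 100) = 2.06 V.
With the supply zeroed, R1 and R2 appear in parallel from the tap: R_th = R1‖R2 = (180 × 100)/280.0 = 64.3 kΩ.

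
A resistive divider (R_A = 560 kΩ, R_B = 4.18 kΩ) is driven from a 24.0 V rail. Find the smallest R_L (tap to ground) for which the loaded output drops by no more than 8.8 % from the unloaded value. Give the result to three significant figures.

R_L(min) ≈ 43.0 kΩ

Output resistance R_th = R_A‖R_B = (560 × 4.18)/564.2 = 4.149 kΩ.
The fractional drop is R_th/(R_th + R_L); requiring this ≤ 0.0880 gives R_L ≥ R_th(1/0.0880 − 1) = 4.149 × 10.36 = 43.0 kΩ.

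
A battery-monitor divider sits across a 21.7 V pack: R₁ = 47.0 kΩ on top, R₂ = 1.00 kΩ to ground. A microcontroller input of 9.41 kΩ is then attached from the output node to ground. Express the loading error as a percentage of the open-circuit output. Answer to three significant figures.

The divider's output (Thévenin) resistance is R₁‖R₂ = 0.9792 kΩ.
Fractional drop under load = R_th/(R_th + R_L) = 0.9792 / (0.9792 + 9.41) = 0.09425.
So the output falls by 9.42 %.

9.42 %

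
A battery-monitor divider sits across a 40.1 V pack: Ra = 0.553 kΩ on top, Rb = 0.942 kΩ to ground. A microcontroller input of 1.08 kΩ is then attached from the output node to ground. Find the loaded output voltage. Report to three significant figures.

The load sits in parallel with Rb: Rb‖R_L = (942 × 1080) / (942 + 1080) = 503.1 Ω.
V_out = 40.1 × 503.1 / (553 + 503.1) = 40.1 × 503.1/1056 = 19.1 V.

V_out ≈ 19.1 V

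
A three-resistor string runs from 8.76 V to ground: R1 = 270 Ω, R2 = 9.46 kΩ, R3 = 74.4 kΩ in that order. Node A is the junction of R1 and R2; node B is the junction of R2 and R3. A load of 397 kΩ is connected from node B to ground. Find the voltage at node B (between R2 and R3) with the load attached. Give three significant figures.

At node B, R3 is in parallel with the load: R3‖R_L = 62660 Ω.
Below node A the resistance is R2 + (R3‖R_L) = 72120 Ω, so V_A = 8.76 × 72120/72390 = 8.727 V.
Then V_B = V_A × (R3‖R_L)/(R2 + R3‖R_L) = 8.727 × 62660/72120 = 7.58 V.

V ≈ 7.58 V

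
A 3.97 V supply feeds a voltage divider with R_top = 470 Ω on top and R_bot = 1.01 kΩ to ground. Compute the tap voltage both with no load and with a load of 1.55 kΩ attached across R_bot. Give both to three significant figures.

Unloaded: 2.71 V; loaded: 2.24 V

Open-circuit: V = 3.97 × 1010/(470 + 1010) = 2.71 V.
With the load, R_bot becomes R_bot‖R_L = 611.5 Ω, so V = 3.97 × 611.5/1082 = 2.24 V.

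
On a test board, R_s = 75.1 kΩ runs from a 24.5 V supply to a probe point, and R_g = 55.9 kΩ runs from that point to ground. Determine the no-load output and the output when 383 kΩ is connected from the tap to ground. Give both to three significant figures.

Open-circuit: V = 24.5 × 55.9/(75.1 + 55.9) = 10.5 V.
With the load, R_g becomes R_g‖R_L = 48.78 kΩ, so V = 24.5 × 48.78/123.9 = 9.65 V.

Unloaded: 10.5 V; loaded: 9.65 V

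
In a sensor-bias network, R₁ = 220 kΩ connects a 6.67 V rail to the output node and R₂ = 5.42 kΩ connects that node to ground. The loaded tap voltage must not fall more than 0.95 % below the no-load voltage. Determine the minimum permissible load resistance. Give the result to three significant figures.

Output resistance R_th = R₁‖R₂ = (220 × 5.42)/225.4 = 5.290 kΩ.
The fractional drop is R_th/(R_th + R_L); requiring this ≤ 0.00950 gives R_L ≥ R_th(1/0.00950 − 1) = 5.290 × 104.3 = 552 kΩ.

R_L(min) ≈ 552 kΩ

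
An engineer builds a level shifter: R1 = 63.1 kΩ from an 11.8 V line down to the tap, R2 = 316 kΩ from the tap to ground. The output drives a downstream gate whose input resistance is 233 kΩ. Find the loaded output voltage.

The load sits in parallel with R2: R2‖R_L = (316 × 233) / (316 + 233) = 134.1 kΩ.
V_out = 11.8 × 134.1 / (63.1 + 134.1) = 11.8 × 134.1/197.2 = 8.02 V.

V_out ≈ 8.02 V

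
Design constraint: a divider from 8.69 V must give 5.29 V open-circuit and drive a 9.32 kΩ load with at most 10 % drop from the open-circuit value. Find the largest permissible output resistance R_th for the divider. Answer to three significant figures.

Loading drop = R_th/(R_th + R_L) ≤ 0.100, so R_th ≤ R_L · ε/(1−ε) = 9.32 kΩ × 0.100/0.9000 = 1.04 kΩ.

R_th ≤ 1.04 kΩ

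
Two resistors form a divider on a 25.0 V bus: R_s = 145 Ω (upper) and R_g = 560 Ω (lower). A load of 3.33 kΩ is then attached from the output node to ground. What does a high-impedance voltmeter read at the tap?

V_out ≈ 19.2 V

The load sits in parallel with R_g: R_g‖R_L = (560 × 3330) / (560 + 3330) = 479.4 Ω.
V_out = 25.0 × 479.4 / (145 + 479.4) = 25.0 × 479.4/624.4 = 19.2 V.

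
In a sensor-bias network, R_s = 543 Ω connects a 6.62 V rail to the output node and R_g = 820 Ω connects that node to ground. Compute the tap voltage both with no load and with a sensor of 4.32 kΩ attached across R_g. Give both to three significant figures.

Unloaded: 3.98 V; loaded: 3.70 V

Open-circuit: V = 6.62 × 820/(543 + 820) = 3.98 V.
With the load, R_g becomes R_g‖R_L = 689.2 Ω, so V = 6.62 × 689.2/1232 = 3.70 V.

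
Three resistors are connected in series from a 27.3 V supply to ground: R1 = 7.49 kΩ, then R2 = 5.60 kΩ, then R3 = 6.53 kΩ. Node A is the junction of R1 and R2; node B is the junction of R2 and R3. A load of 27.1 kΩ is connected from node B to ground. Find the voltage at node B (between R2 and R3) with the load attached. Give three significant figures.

V ≈ 7.83 V

At node B, R3 is in parallel with the load: R3‖R_L = 5.262 kΩ.
Below node A the resistance is R2 + (R3‖R_L) = 10.86 kΩ, so V_A = 27.3 × 10.86/18.35 = 16.16 V.
Then V_B = V_A × (R3‖R_L)/(R2 + R3‖R_L) = 16.16 × 5.262/10.86 = 7.83 V.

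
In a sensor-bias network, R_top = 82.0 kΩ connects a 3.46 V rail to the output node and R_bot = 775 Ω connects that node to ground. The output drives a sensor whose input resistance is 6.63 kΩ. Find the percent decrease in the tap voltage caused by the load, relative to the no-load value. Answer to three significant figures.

Unloaded V = 3.46 × 775/82780 = 0.032395 V.
Loaded: R_bot‖R_L = 693.9 Ω, giving V = 3.46 × 693.9/82690 = 0.029033 V.
Drop = (0.032395 − 0.029033) / 0.032395 = 10.4 %.

10.4 %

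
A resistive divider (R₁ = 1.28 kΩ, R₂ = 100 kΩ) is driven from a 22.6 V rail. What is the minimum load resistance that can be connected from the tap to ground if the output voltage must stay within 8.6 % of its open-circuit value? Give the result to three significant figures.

Output resistance R_th = R₁‖R₂ = (1.28 × 100)/101.3 = 1.264 kΩ.
The fractional drop is R_th/(R_th + R_L); requiring this ≤ 0.0860 gives R_L ≥ R_th(1/0.0860 − 1) = 1.264 × 10.63 = 13.4 kΩ.

R_L(min) ≈ 13.4 kΩ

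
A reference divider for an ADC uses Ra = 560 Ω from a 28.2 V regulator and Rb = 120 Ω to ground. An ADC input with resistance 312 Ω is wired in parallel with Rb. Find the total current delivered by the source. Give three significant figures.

I ≈ 43.6 mA

Rb‖R_L = 86.67 Ω, so the source sees Ra + Rb‖R_L = 646.7 Ω.
I = 28.2 V / 646.7 Ω = 43.6 mA.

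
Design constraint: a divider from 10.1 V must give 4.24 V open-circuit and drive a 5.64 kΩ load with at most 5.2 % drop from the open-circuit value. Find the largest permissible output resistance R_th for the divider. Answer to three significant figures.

Loading drop = R_th/(R_th + R_L) ≤ 0.0520, so R_th ≤ R_L · ε/(1−ε) = 5.64 kΩ × 0.0520/0.9480 = 309 Ω.
(Any R1, R2 with R2/(R1+R2) = 0.420 and R1‖R2 ≤ 309 Ω will meet the spec.)

R_th ≤ 309 Ω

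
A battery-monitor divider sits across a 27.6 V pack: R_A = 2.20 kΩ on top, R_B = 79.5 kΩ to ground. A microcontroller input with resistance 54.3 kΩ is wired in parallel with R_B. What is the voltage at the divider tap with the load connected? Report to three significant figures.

The load sits in parallel with R_B: R_B‖R_L = (79.5 × 54.3) / (79.5 + 54.3) = 32.26 kΩ.
V_out = 27.6 × 32.26 / (2.20 + 32.26) = 27.6 × 32.26/34.46 = 25.8 V.
(Unloaded it would have been 26.9 V.)

V_out ≈ 25.8 V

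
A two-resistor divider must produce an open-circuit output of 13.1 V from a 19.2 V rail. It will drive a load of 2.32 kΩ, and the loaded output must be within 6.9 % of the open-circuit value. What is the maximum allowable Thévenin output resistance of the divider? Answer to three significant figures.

R_th ≤ 172 Ω

Loading drop = R_th/(R_th + R_L) ≤ 0.0690, so R_th ≤ R_L · ε/(1−ε) = 2.32 kΩ × 0.0690/0.9310 = 172 Ω.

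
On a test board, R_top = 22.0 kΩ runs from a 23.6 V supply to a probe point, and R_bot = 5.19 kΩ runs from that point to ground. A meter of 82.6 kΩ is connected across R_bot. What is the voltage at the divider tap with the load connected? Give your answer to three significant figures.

The load sits in parallel with R_bot: R_bot‖R_L = (5.19 × 82.6) / (5.19 + 82.6) = 4.883 kΩ.
V_out = 23.6 × 4.883 / (22.0 + 4.883) = 23.6 × 4.883/26.88 = 4.29 V.

V_out ≈ 4.29 V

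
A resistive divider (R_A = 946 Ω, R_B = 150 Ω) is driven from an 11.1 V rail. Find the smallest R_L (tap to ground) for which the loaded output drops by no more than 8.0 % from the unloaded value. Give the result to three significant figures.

R_L(min) ≈ 1.49 kΩ

Output resistance R_th = R_A‖R_B = (946 × 150)/1096 = 129.5 Ω.
The fractional drop is R_th/(R_th + R_L); requiring this ≤ 0.0800 gives R_L ≥ R_th(1/0.0800 − 1) = 129.5 × 11.50 = 1.49 kΩ.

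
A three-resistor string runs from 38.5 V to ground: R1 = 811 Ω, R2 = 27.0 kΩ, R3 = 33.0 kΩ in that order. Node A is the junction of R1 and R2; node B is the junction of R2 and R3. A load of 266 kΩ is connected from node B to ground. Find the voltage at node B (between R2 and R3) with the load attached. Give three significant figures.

At node B, R3 is in parallel with the load: R3‖R_L = 29360 Ω.
Below node A the resistance is R2 + (R3‖R_L) = 56360 Ω, so V_A = 38.5 × 56360/57170 = 37.95 V.
Then V_B = V_A × (R3‖R_L)/(R2 + R3‖R_L) = 37.95 × 29360/56360 = 19.8 V.

V ≈ 19.8 V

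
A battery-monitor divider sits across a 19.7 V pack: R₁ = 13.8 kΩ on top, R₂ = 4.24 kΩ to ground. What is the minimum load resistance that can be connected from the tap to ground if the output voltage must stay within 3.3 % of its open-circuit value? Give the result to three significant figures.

Output resistance R_th = R₁‖R₂ = (13.8 × 4.24)/18.04 = 3.243 kΩ.
The fractional drop is R_th/(R_th + R_L); requiring this ≤ 0.0330 gives R_L ≥ R_th(1/0.0330 − 1) = 3.243 × 29.30 = 95.0 kΩ.

R_L(min) ≈ 95.0 kΩ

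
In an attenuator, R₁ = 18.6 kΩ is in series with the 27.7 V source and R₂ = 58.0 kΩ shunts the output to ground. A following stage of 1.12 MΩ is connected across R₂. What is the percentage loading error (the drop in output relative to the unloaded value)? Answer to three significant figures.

1.24 %

The divider's output (Thévenin) resistance is R₁‖R₂ = 14.08 kΩ.
Fractional drop under load = R_th/(R_th + R_L) = 14.08 / (14.08 + 1120) = 0.01242.
So the output falls by 1.24 %.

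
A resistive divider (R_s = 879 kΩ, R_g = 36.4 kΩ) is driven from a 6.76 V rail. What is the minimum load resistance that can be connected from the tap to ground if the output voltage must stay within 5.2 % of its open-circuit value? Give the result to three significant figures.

Output resistance R_th = R_s‖R_g = (879 × 36.4)/915.4 = 34.95 kΩ.
The fractional drop is R_th/(R_th + R_L); requiring this ≤ 0.0520 gives R_L ≥ R_th(1/0.0520 − 1) = 34.95 × 18.23 = 637 kΩ.

R_L(min) ≈ 637 kΩ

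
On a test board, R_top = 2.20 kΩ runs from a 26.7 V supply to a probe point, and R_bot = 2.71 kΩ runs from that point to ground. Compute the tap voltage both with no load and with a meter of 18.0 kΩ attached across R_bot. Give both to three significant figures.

Unloaded: 14.7 V; loaded: 13.8 V

Open-circuit: V = 26.7 × 2.71/(2.20 + 2.71) = 14.7 V.
With the load, R_bot becomes R_bot‖R_L = 2.355 kΩ, so V = 26.7 × 2.355/4.555 = 13.8 V.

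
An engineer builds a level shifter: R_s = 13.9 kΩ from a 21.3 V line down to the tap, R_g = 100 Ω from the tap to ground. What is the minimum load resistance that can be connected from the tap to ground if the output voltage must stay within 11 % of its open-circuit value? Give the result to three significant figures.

Output resistance R_th = R_s‖R_g = (13900 × 100)/14000 = 99.29 Ω.
The fractional drop is R_th/(R_th + R_L); requiring this ≤ 0.110 gives R_L ≥ R_th(1/0.110 − 1) = 99.29 × 8.091 = 803 Ω.

R_L(min) ≈ 803 Ω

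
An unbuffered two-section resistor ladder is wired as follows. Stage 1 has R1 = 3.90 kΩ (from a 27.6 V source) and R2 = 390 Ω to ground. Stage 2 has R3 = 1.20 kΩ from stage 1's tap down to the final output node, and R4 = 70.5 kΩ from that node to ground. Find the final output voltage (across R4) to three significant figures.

V_out ≈ 2.45 V

Stage 2 presents R3+R4 = 71700 Ω as a load on stage 1's tap.
Stage 1's lower leg becomes R2‖(R3+R4) = 387.9 Ω, so V_mid = 27.6 × 387.9/4288 = 2.497 V.
Stage 2 is itself unloaded: V_out = V_mid × R4/(R3+R4) = 2.497 × 70500/71700 = 2.45 V.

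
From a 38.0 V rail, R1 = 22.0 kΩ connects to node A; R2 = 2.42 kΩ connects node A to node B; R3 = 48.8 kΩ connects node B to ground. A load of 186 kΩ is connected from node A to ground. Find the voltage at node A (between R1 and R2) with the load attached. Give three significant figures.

V ≈ 24.6 V

Below node A the series string R2+R3 = 51.22 kΩ sits in parallel with the 186 kΩ load: 40.16 kΩ.
V_A = 38.0 × 40.16/(22.0 + 40.16) = 24.6 V.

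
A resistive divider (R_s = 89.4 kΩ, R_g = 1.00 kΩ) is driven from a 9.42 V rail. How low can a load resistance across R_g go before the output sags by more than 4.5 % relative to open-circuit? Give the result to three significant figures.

R_L(min) ≈ 21.0 kΩ

Output resistance R_th = R_s‖R_g = (89400 × 1000)/90400 = 988.9 Ω.
The fractional drop is R_th/(R_th + R_L); requiring this ≤ 0.0450 gives R_L ≥ R_th(1/0.0450 − 1) = 988.9 × 21.22 = 21.0 kΩ.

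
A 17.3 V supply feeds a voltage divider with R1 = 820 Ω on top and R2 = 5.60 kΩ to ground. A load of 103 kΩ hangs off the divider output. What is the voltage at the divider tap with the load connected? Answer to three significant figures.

The load sits in parallel with R2: R2‖R_L = (5600 × 103000) / (5600 + 103000) = 5311 Ω.
V_out = 17.3 × 5311 / (820 + 5311) = 17.3 × 5311/6131 = 15.0 V.
(Unloaded it would have been 15.1 V.)

V_out ≈ 15.0 V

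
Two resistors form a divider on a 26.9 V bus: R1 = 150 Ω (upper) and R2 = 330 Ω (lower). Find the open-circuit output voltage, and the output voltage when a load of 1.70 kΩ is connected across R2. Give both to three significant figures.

Open-circuit: V = 26.9 × 330/(150 + 330) = 18.5 V.
With the load, R2 becomes R2‖R_L = 276.4 Ω, so V = 26.9 × 276.4/426.4 = 17.4 V.

Unloaded: 18.5 V; loaded: 17.4 V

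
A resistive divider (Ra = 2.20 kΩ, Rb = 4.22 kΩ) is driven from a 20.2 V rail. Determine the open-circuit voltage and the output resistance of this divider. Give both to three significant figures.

V_th = 13.3 V, R_th = 1.45 kΩ

V_th is the open-circuit tap voltage: 20.2 × 4.22/(2.20 + 4.22) = 13.3 V.
With the supply zeroed, Ra and Rb appear in parallel from the tap: R_th = Ra‖Rb = (2.20 × 4.22)/6.420 = 1.45 kΩ.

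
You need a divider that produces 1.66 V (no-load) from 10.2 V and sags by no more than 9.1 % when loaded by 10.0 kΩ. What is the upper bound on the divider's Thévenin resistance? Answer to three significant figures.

R_th ≤ 1.00 kΩ

Loading drop = R_th/(R_th + R_L) ≤ 0.0910, so R_th ≤ R_L · ε/(1−ε) = 10.0 kΩ × 0.0910/0.9090 = 1.00 kΩ.
(Any R1, R2 with R2/(R1+R2) = 0.163 and R1‖R2 ≤ 1.00 kΩ will meet the spec.)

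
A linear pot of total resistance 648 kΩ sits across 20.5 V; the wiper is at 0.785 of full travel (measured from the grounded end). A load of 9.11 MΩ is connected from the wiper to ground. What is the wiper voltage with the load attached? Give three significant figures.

V ≈ 15.9 V

The wiper splits the pot into (1−α)R = 139.3 kΩ above and αR = 508.7 kΩ below.
Lower section ‖ load = 481.8 kΩ.
V_wiper = 20.5 × 481.8/(139.3 + 481.8) = 15.9 V.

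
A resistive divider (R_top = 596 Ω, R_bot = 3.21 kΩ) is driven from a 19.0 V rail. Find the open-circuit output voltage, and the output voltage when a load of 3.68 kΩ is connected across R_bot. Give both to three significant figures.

Unloaded: 16.0 V; loaded: 14.1 V

Open-circuit: V = 19.0 × 3210/(596 + 3210) = 16.0 V.
With the load, R_bot becomes R_bot‖R_L = 1714 Ω, so V = 19.0 × 1714/2310 = 14.1 V.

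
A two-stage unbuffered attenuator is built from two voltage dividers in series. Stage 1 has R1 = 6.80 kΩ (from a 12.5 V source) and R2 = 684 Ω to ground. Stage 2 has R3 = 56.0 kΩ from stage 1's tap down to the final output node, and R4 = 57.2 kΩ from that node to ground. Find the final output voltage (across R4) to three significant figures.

Stage 2 presents R3+R4 = 113200 Ω as a load on stage 1's tap.
Stage 1's lower leg becomes R2‖(R3+R4) = 679.9 Ω, so V_mid = 12.5 × 679.9/7480 = 1.136 V.
Stage 2 is itself unloaded: V_out = V_mid × R4/(R3+R4) = 1.136 × 57200/113200 = 0.574 V.

V_out ≈ 0.574 V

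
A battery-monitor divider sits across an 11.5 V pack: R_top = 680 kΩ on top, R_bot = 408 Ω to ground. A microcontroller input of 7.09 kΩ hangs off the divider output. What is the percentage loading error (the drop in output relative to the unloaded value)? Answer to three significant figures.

5.44 %

The divider's output (Thévenin) resistance is R_top‖R_bot = 407.8 Ω.
Fractional drop under load = R_th/(R_th + R_L) = 407.8 / (407.8 + 7090) = 0.05438.
So the output falls by 5.44 %.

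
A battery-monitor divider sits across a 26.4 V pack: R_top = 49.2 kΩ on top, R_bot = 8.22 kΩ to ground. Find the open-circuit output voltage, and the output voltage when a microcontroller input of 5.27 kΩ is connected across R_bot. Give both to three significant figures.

Open-circuit: V = 26.4 × 8.22/(49.2 + 8.22) = 3.78 V.
With the load, R_bot becomes R_bot‖R_L = 3.211 kΩ, so V = 26.4 × 3.211/52.41 = 1.62 V.

Unloaded: 3.78 V; loaded: 1.62 V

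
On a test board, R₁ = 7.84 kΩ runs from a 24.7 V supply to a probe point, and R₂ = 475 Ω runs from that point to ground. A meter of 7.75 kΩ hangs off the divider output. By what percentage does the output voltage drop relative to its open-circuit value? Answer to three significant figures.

5.46 %

The divider's output (Thévenin) resistance is R₁‖R₂ = 447.9 Ω.
Fractional drop under load = R_th/(R_th + R_L) = 447.9 / (447.9 + 7750) = 0.05463.
So the output falls by 5.46 %.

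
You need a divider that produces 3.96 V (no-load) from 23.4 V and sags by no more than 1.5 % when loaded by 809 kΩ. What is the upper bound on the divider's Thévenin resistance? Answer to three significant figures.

R_th ≤ 12.3 kΩ

Loading drop = R_th/(R_th + R_L) ≤ 0.0150, so R_th ≤ R_L · ε/(1−ε) = 809 kΩ × 0.0150/0.9850 = 12.3 kΩ.
(Any R1, R2 with R2/(R1+R2) = 0.169 and R1‖R2 ≤ 12.3 kΩ will meet the spec.)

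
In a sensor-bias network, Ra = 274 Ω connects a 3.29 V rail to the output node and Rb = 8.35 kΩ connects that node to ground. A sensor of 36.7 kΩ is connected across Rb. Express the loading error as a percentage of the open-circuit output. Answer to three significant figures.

The divider's output (Thévenin) resistance is Ra‖Rb = 265.3 Ω.
Fractional drop under load = R_th/(R_th + R_L) = 265.3 / (265.3 + 36700) = 0.007177.
So the output falls by 0.718 %.

0.718 %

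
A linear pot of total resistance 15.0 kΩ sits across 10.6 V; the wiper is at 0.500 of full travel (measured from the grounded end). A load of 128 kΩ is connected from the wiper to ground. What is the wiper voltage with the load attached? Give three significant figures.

The wiper splits the pot into (1−α)R = 7.500 kΩ above and αR = 7.500 kΩ below.
Lower section ‖ load = 7.085 kΩ.
V_wiper = 10.6 × 7.085/(7.500 + 7.085) = 5.15 V.

V ≈ 5.15 V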